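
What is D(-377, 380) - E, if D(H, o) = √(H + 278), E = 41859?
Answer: -41859 + 3*I*√11 ≈ -41859.0 + 9.9499*I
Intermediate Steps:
D(H, o) = √(278 + H)
D(-377, 380) - E = √(278 - 377) - 1*41859 = √(-99) - 41859 = 3*I*√11 - 41859 = -41859 + 3*I*√11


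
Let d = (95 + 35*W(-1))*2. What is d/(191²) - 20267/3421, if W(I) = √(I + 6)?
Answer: -738710437/124801501 + 70*√5/36481 ≈ -5.9148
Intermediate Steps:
W(I) = √(6 + I)
d = 190 + 70*√5 (d = (95 + 35*√(6 - 1))*2 = (95 + 35*√5)*2 = 190 + 70*√5 ≈ 346.52)
d/(191²) - 20267/3421 = (190 + 70*√5)/(191²) - 20267/3421 = (190 + 70*√5)/36481 - 20267*1/3421 = (190 + 70*√5)*(1/36481) - 20267/3421 = (190/36481 + 70*√5/36481) - 20267/3421 = -738710437/124801501 + 70*√5/36481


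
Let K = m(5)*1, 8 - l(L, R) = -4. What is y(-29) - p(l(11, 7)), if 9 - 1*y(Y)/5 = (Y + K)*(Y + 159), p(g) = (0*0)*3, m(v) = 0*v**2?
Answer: 18895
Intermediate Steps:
l(L, R) = 12 (l(L, R) = 8 - 1*(-4) = 8 + 4 = 12)
m(v) = 0
p(g) = 0 (p(g) = 0*3 = 0)
K = 0 (K = 0*1 = 0)
y(Y) = 45 - 5*Y*(159 + Y) (y(Y) = 45 - 5*(Y + 0)*(Y + 159) = 45 - 5*Y*(159 + Y))
y(-29) - p(l(11, 7)) = (45 - 795*(-29) - 5*(-29)**2) - 1*0 = (45 + 23055 - 5*841) + 0 = (45 + 23055 - 4205) + 0 = 18895 + 0 = 18895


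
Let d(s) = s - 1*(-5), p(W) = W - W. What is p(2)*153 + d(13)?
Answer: 18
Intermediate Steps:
p(W) = 0
d(s) = 5 + s (d(s) = s + 5 = 5 + s)
p(2)*153 + d(13) = 0*153 + (5 + 13) = 0 + 18 = 18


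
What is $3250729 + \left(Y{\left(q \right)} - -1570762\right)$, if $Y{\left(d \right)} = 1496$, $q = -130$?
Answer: $4822987$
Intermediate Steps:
$3250729 + \left(Y{\left(q \right)} - -1570762\right) = 3250729 + \left(1496 - -1570762\right) = 3250729 + \left(1496 + 1570762\right) = 3250729 + 1572258 = 4822987$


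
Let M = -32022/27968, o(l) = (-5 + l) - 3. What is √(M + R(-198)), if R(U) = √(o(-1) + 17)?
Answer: √(-13993614 + 24444032*√2)/3496 ≈ 1.2975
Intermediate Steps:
o(l) = -8 + l
R(U) = 2*√2 (R(U) = √((-8 - 1) + 17) = √(-9 + 17) = √8 = 2*√2)
M = -16011/13984 (M = -32022*1/27968 = -16011/13984 ≈ -1.1450)
√(M + R(-198)) = √(-16011/13984 + 2*√2)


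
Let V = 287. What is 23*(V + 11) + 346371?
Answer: 353225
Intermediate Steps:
23*(V + 11) + 346371 = 23*(287 + 11) + 346371 = 23*298 + 346371 = 6854 + 346371 = 353225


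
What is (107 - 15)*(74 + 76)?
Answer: 13800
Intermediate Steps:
(107 - 15)*(74 + 76) = 92*150 = 13800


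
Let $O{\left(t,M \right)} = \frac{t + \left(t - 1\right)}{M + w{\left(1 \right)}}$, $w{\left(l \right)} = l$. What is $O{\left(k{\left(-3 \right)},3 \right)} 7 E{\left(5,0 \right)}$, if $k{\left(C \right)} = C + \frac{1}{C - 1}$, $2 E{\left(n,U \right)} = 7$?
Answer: $- \frac{735}{16} \approx -45.938$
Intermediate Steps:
$E{\left(n,U \right)} = \frac{7}{2}$ ($E{\left(n,U \right)} = \frac{1}{2} \cdot 7 = \frac{7}{2}$)
$k{\left(C \right)} = C + \frac{1}{-1 + C}$
$O{\left(t,M \right)} = \frac{-1 + 2 t}{1 + M}$ ($O{\left(t,M \right)} = \frac{t + \left(t - 1\right)}{M + 1} = \frac{t + \left(-1 + t\right)}{1 + M} = \frac{-1 + 2 t}{1 + M}$)
$O{\left(k{\left(-3 \right)},3 \right)} 7 E{\left(5,0 \right)} = \frac{-1 + 2 \frac{1 + \left(-3\right)^{2} - -3}{-1 - 3}}{1 + 3} \cdot 7 \cdot \frac{7}{2} = \frac{-1 + 2 \frac{1 + 9 + 3}{-4}}{4} \cdot 7 \cdot \frac{7}{2} = \frac{-1 + 2 \left(\left(- \frac{1}{4}\right) 13\right)}{4} \cdot 7 \cdot \frac{7}{2} = \frac{-1 + 2 \left(- \frac{13}{4}\right)}{4} \cdot 7 \cdot \frac{7}{2} = \frac{-1 - \frac{13}{2}}{4} \cdot 7 \cdot \frac{7}{2} = \frac{1}{4} \left(- \frac{15}{2}\right) 7 \cdot \frac{7}{2} = \left(- \frac{15}{8}\right) 7 \cdot \frac{7}{2} = \left(- \frac{105}{8}\right) \frac{7}{2} = - \frac{735}{16}$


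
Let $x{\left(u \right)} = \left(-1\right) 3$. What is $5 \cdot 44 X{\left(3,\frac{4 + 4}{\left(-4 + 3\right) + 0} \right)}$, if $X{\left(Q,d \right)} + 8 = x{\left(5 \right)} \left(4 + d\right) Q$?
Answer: $6160$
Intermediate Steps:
$x{\left(u \right)} = -3$
$X{\left(Q,d \right)} = -8 + Q \left(-12 - 3 d\right)$ ($X{\left(Q,d \right)} = -8 + - 3 \left(4 + d\right) Q = -8 + \left(-12 - 3 d\right) Q = -8 + Q \left(-12 - 3 d\right)$)
$5 \cdot 44 X{\left(3,\frac{4 + 4}{\left(-4 + 3\right) + 0} \right)} = 5 \cdot 44 \left(-8 - 36 - 9 \frac{4 + 4}{\left(-4 + 3\right) + 0}\right) = 220 \left(-8 - 36 - 9 \frac{8}{-1 + 0}\right) = 220 \left(-8 - 36 - 9 \frac{8}{-1}\right) = 220 \left(-8 - 36 - 9 \cdot 8 \left(-1\right)\right) = 220 \left(-8 - 36 - 9 \left(-8\right)\right) = 220 \left(-8 - 36 + 72\right) = 220 \cdot 28 = 6160$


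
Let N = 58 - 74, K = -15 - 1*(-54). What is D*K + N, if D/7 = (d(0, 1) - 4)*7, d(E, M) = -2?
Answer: -11482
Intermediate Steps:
K = 39 (K = -15 + 54 = 39)
N = -16
D = -294 (D = 7*((-2 - 4)*7) = 7*(-6*7) = 7*(-42) = -294)
D*K + N = -294*39 - 16 = -11466 - 16 = -11482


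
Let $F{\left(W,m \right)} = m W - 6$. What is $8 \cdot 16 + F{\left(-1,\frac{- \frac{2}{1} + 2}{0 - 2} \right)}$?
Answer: $122$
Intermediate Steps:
$F{\left(W,m \right)} = -6 + W m$ ($F{\left(W,m \right)} = W m - 6 = -6 + W m$)
$8 \cdot 16 + F{\left(-1,\frac{- \frac{2}{1} + 2}{0 - 2} \right)} = 8 \cdot 16 - \left(6 + \frac{- \frac{2}{1} + 2}{0 - 2}\right) = 128 - \left(6 + \frac{\left(-2\right) 1 + 2}{-2}\right) = 128 - \left(6 + \left(-2 + 2\right) \left(- \frac{1}{2}\right)\right) = 128 - \left(6 + 0 \left(- \frac{1}{2}\right)\right) = 128 - 6 = 122$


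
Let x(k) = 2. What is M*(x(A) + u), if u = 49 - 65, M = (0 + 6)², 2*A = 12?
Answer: -504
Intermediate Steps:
A = 6 (A = (½)*12 = 6)
M = 36 (M = 6² = 36)
u = -16
M*(x(A) + u) = 36*(2 - 16) = 36*(-14) = -504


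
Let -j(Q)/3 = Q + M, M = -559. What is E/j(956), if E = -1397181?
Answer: 465727/397 ≈ 1173.1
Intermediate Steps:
j(Q) = 1677 - 3*Q (j(Q) = -3*(Q - 559) = -3*(-559 + Q) = 1677 - 3*Q)
E/j(956) = -1397181/(1677 - 3*956) = -1397181/(1677 - 2868) = -1397181/(-1191) = -1397181*(-1/1191) = 465727/397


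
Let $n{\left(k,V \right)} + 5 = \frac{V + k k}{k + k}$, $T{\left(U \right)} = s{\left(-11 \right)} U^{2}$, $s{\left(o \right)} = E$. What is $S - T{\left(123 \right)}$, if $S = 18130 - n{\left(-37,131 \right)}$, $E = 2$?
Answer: $- \frac{447801}{37} \approx -12103.0$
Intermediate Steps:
$s{\left(o \right)} = 2$
$T{\left(U \right)} = 2 U^{2}$
$n{\left(k,V \right)} = -5 + \frac{V + k^{2}}{2 k}$ ($n{\left(k,V \right)} = -5 + \frac{V + k k}{k + k} = -5 + \frac{V + k^{2}}{2 k}$)
$S = \frac{671745}{37}$ ($S = 18130 - \frac{131 - 37 \left(-10 - 37\right)}{2 \left(-37\right)} = 18130 - \frac{1}{2} \left(- \frac{1}{37}\right) \left(131 - -1739\right) = 18130 - \frac{1}{2} \left(- \frac{1}{37}\right) \left(131 + 1739\right) = 18130 - \frac{1}{2} \left(- \frac{1}{37}\right) 1870 = 18130 - - \frac{935}{37} = 18130 + \frac{935}{37} = \frac{671745}{37} \approx 18155.0$)
$S - T{\left(123 \right)} = \frac{671745}{37} - 2 \cdot 123^{2} = \frac{671745}{37} - 2 \cdot 15129 = \frac{671745}{37} - 30258 = - \frac{447801}{37}$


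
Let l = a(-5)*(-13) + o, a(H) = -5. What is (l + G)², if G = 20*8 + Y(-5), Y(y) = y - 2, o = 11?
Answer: 52441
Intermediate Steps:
Y(y) = -2 + y
G = 153 (G = 20*8 + (-2 - 5) = 160 - 7 = 153)
l = 76 (l = -5*(-13) + 11 = 65 + 11 = 76)
(l + G)² = (76 + 153)² = 229² = 52441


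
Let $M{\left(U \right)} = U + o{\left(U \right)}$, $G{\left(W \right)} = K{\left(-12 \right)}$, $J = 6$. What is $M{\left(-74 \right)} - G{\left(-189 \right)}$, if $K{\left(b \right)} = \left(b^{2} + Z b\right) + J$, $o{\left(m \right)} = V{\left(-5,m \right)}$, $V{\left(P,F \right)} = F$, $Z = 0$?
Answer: $-298$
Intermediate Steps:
$o{\left(m \right)} = m$
$K{\left(b \right)} = 6 + b^{2}$ ($K{\left(b \right)} = \left(b^{2} + 0 b\right) + 6 = \left(b^{2} + 0\right) + 6 = b^{2} + 6 = 6 + b^{2}$)
$G{\left(W \right)} = 150$ ($G{\left(W \right)} = 6 + \left(-12\right)^{2} = 6 + 144 = 150$)
$M{\left(U \right)} = 2 U$ ($M{\left(U \right)} = U + U = 2 U$)
$M{\left(-74 \right)} - G{\left(-189 \right)} = 2 \left(-74\right) - 150 = -148 - 150 = -298$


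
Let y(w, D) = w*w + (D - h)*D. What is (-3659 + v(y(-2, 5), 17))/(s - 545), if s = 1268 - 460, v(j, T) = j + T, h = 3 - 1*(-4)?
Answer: -3648/263 ≈ -13.871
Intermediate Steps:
h = 7 (h = 3 + 4 = 7)
y(w, D) = w² + D*(-7 + D) (y(w, D) = w*w + (D - 1*7)*D = w² + (D - 7)*D = w² + (-7 + D)*D = w² + D*(-7 + D))
v(j, T) = T + j
s = 808
(-3659 + v(y(-2, 5), 17))/(s - 545) = (-3659 + (17 + (5² + (-2)² - 7*5)))/(808 - 545) = (-3659 + (17 + (25 + 4 - 35)))/263 = (-3659 + (17 - 6))*(1/263) = (-3659 + 11)*(1/263) = -3648*1/263 = -3648/263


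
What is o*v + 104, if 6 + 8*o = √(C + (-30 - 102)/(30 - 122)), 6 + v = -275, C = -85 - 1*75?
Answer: 1259/4 - 281*I*√83881/184 ≈ 314.75 - 442.3*I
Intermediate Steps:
C = -160 (C = -85 - 75 = -160)
v = -281 (v = -6 - 275 = -281)
o = -¾ + I*√83881/184 (o = -¾ + √(-160 + (-30 - 102)/(30 - 122))/8 = -¾ + √(-160 - 132/(-92))/8 = -¾ + √(-160 - 132*(-1/92))/8 = -¾ + √(-160 + 33/23)/8 = -¾ + √(-3647/23)/8 = -¾ + (I*√83881/23)/8 = -¾ + I*√83881/184 ≈ -0.75 + 1.574*I)
o*v + 104 = (-¾ + I*√83881/184)*(-281) + 104 = (843/4 - 281*I*√83881/184) + 104 = 1259/4 - 281*I*√83881/184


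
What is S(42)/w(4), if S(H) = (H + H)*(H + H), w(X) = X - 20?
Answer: -441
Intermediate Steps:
w(X) = -20 + X
S(H) = 4*H² (S(H) = (2*H)*(2*H) = 4*H²)
S(42)/w(4) = (4*42²)/(-20 + 4) = (4*1764)/(-16) = 7056*(-1/16) = -441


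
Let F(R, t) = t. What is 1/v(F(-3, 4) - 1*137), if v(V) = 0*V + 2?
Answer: ½ ≈ 0.50000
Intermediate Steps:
v(V) = 2 (v(V) = 0 + 2 = 2)
1/v(F(-3, 4) - 1*137) = 1/2 = ½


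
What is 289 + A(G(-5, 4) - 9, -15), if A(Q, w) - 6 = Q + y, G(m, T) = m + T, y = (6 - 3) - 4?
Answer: 284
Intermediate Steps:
y = -1 (y = 3 - 4 = -1)
G(m, T) = T + m
A(Q, w) = 5 + Q (A(Q, w) = 6 + (Q - 1) = 6 + (-1 + Q) = 5 + Q)
289 + A(G(-5, 4) - 9, -15) = 289 + (5 + ((4 - 5) - 9)) = 289 + (5 + (-1 - 9)) = 289 + (5 - 10) = 289 - 5 = 284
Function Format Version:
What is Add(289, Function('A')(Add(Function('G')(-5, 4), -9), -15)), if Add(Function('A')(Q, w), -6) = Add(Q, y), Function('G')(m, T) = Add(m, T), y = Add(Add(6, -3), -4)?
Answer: 284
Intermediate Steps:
y = -1 (y = Add(3, -4) = -1)
Function('G')(m, T) = Add(T, m)
Function('A')(Q, w) = Add(5, Q) (Function('A')(Q, w) = Add(6, Add(Q, -1)) = Add(6, Add(-1, Q)) = Add(5, Q))
Add(289, Function('A')(Add(Function('G')(-5, 4), -9), -15)) = Add(289, Add(5, Add(Add(4, -5), -9))) = Add(289, Add(5, Add(-1, -9))) = Add(289, Add(5, -10)) = Add(289, -5) = 284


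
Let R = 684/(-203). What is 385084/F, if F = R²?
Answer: 3967231639/116964 ≈ 33918.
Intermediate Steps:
R = -684/203 (R = 684*(-1/203) = -684/203 ≈ -3.3695)
F = 467856/41209 (F = (-684/203)² = 467856/41209 ≈ 11.353)
385084/F = 385084/(467856/41209) = 385084*(41209/467856) = 3967231639/116964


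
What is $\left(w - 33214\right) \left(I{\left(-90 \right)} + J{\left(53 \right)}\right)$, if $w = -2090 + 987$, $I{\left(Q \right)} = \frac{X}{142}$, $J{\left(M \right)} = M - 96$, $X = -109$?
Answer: $\frac{213280155}{142} \approx 1.502 \cdot 10^{6}$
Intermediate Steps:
$J{\left(M \right)} = -96 + M$ ($J{\left(M \right)} = M - 96 = -96 + M$)
$I{\left(Q \right)} = - \frac{109}{142}$
$w = -1103$
$\left(w - 33214\right) \left(I{\left(-90 \right)} + J{\left(53 \right)}\right) = \left(-1103 - 33214\right) \left(- \frac{109}{142} + \left(-96 + 53\right)\right) = - 34317 \left(- \frac{109}{142} - 43\right) = \left(-34317\right) \left(- \frac{6215}{142}\right) = \frac{213280155}{142}$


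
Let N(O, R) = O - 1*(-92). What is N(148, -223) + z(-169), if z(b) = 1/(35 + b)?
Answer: 32159/134 ≈ 239.99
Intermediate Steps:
N(O, R) = 92 + O (N(O, R) = O + 92 = 92 + O)
N(148, -223) + z(-169) = (92 + 148) + 1/(35 - 169) = 240 + 1/(-134) = 240 - 1/134 = 32159/134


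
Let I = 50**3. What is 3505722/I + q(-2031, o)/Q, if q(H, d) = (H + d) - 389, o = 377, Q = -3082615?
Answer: 1080704659803/38532687500 ≈ 28.046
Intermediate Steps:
q(H, d) = -389 + H + d
I = 125000
3505722/I + q(-2031, o)/Q = 3505722/125000 + (-389 - 2031 + 377)/(-3082615) = 3505722*(1/125000) - 2043*(-1/3082615) = 1752861/62500 + 2043/3082615 = 1080704659803/38532687500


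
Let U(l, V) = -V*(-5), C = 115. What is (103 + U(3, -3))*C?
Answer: 10120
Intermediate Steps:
U(l, V) = 5*V
(103 + U(3, -3))*C = (103 + 5*(-3))*115 = (103 - 15)*115 = 88*115 = 10120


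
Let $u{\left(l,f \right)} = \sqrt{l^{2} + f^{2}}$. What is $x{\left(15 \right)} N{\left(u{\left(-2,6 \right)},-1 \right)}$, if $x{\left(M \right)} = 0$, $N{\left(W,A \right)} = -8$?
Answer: $0$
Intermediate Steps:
$u{\left(l,f \right)} = \sqrt{f^{2} + l^{2}}$
$x{\left(15 \right)} N{\left(u{\left(-2,6 \right)},-1 \right)} = 0 \left(-8\right) = 0$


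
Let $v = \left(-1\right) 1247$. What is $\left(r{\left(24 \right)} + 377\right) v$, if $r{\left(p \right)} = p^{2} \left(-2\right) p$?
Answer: $34006937$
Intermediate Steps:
$v = -1247$
$r{\left(p \right)} = - 2 p^{3}$ ($r{\left(p \right)} = - 2 p^{2} p = - 2 p^{3}$)
$\left(r{\left(24 \right)} + 377\right) v = \left(- 2 \cdot 24^{3} + 377\right) \left(-1247\right) = \left(\left(-2\right) 13824 + 377\right) \left(-1247\right) = \left(-27648 + 377\right) \left(-1247\right) = \left(-27271\right) \left(-1247\right) = 34006937$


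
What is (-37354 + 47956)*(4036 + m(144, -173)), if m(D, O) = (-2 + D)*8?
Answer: 54833544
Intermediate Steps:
m(D, O) = -16 + 8*D
(-37354 + 47956)*(4036 + m(144, -173)) = (-37354 + 47956)*(4036 + (-16 + 8*144)) = 10602*(4036 + (-16 + 1152)) = 10602*(4036 + 1136) = 10602*5172 = 54833544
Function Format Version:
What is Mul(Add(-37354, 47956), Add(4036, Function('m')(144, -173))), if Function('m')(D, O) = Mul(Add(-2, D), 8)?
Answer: 54833544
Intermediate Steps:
Function('m')(D, O) = Add(-16, Mul(8, D))
Mul(Add(-37354, 47956), Add(4036, Function('m')(144, -173))) = Mul(Add(-37354, 47956), Add(4036, Add(-16, Mul(8, 144)))) = Mul(10602, Add(4036, Add(-16, 1152))) = Mul(10602, Add(4036, 1136)) = Mul(10602, 5172) = 54833544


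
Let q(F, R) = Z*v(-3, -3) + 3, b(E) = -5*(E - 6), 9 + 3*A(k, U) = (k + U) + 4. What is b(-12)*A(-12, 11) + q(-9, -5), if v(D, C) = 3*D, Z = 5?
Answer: -222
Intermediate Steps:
A(k, U) = -5/3 + U/3 + k/3 (A(k, U) = -3 + ((k + U) + 4)/3 = -3 + ((U + k) + 4)/3 = -3 + (4 + U + k)/3 = -3 + (4/3 + U/3 + k/3) = -5/3 + U/3 + k/3)
b(E) = 30 - 5*E (b(E) = -5*(-6 + E) = 30 - 5*E)
q(F, R) = -42 (q(F, R) = 5*(3*(-3)) + 3 = 5*(-9) + 3 = -45 + 3 = -42)
b(-12)*A(-12, 11) + q(-9, -5) = (30 - 5*(-12))*(-5/3 + (⅓)*11 + (⅓)*(-12)) - 42 = (30 + 60)*(-5/3 + 11/3 - 4) - 42 = 90*(-2) - 42 = -180 - 42 = -222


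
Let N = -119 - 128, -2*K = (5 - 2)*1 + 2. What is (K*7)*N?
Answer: 8645/2 ≈ 4322.5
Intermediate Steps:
K = -5/2 (K = -((5 - 2)*1 + 2)/2 = -(3*1 + 2)/2 = -(3 + 2)/2 = -½*5 = -5/2 ≈ -2.5000)
N = -247
(K*7)*N = -5/2*7*(-247) = -35/2*(-247) = 8645/2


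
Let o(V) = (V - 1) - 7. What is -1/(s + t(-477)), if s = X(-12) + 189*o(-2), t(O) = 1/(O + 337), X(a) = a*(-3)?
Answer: 140/259561 ≈ 0.00053937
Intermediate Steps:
X(a) = -3*a
o(V) = -8 + V (o(V) = (-1 + V) - 7 = -8 + V)
t(O) = 1/(337 + O)
s = -1854 (s = -3*(-12) + 189*(-8 - 2) = 36 + 189*(-10) = 36 - 1890 = -1854)
-1/(s + t(-477)) = -1/(-1854 + 1/(337 - 477)) = -1/(-1854 + 1/(-140)) = -1/(-1854 - 1/140) = -1/(-259561/140) = -1*(-140/259561) = 140/259561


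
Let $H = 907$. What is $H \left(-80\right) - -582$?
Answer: $-71978$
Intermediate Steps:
$H \left(-80\right) - -582 = 907 \left(-80\right) - -582 = -72560 + 582 = -71978$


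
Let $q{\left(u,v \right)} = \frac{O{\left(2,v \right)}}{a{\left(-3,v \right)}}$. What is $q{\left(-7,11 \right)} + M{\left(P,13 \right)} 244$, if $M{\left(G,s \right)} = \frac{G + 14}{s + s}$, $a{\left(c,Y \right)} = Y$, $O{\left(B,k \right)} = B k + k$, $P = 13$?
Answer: $\frac{3333}{13} \approx 256.38$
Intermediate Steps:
$O{\left(B,k \right)} = k + B k$
$M{\left(G,s \right)} = \frac{14 + G}{2 s}$
$q{\left(u,v \right)} = 3$ ($q{\left(u,v \right)} = \frac{v \left(1 + 2\right)}{v} = \frac{v 3}{v} = \frac{3 v}{v} = 3$)
$q{\left(-7,11 \right)} + M{\left(P,13 \right)} 244 = 3 + \frac{14 + 13}{2 \cdot 13} \cdot 244 = 3 + \frac{1}{2} \cdot \frac{1}{13} \cdot 27 \cdot 244 = 3 + \frac{27}{26} \cdot 244 = 3 + \frac{3294}{13} = \frac{3333}{13}$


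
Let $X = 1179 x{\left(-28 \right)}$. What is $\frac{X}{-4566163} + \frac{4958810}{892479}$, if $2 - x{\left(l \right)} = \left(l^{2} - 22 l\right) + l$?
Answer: $\frac{3440613371600}{582172084011} \approx 5.91$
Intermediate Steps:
$x{\left(l \right)} = 2 - l^{2} + 21 l$ ($x{\left(l \right)} = 2 - \left(\left(l^{2} - 22 l\right) + l\right) = 2 - \left(l^{2} - 21 l\right) = 2 - l^{2} + 21 l$)
$X = -1615230$ ($X = 1179 \left(2 - \left(-28\right)^{2} + 21 \left(-28\right)\right) = 1179 \left(2 - 784 - 588\right) = 1179 \left(-1370\right) = -1615230$)
$\frac{X}{-4566163} + \frac{4958810}{892479} = - \frac{1615230}{-4566163} + \frac{4958810}{892479} = \left(-1615230\right) \left(- \frac{1}{4566163}\right) + 4958810 \cdot \frac{1}{892479} = \frac{1615230}{4566163} + \frac{4958810}{892479} = \frac{3440613371600}{582172084011}$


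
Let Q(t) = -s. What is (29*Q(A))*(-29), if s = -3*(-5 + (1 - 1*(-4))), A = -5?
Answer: 0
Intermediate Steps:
s = 0 (s = -3*(-5 + (1 + 4)) = -3*(-5 + 5) = -3*0 = 0)
Q(t) = 0 (Q(t) = -1*0 = 0)
(29*Q(A))*(-29) = (29*0)*(-29) = 0*(-29) = 0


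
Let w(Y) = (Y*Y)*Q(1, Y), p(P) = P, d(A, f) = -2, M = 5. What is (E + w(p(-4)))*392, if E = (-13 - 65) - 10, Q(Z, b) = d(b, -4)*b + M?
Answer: 47040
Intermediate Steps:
Q(Z, b) = 5 - 2*b (Q(Z, b) = -2*b + 5 = 5 - 2*b)
w(Y) = Y²*(5 - 2*Y) (w(Y) = (Y*Y)*(5 - 2*Y) = Y²*(5 - 2*Y))
E = -88 (E = -78 - 10 = -88)
(E + w(p(-4)))*392 = (-88 + (-4)²*(5 - 2*(-4)))*392 = (-88 + 16*(5 + 8))*392 = (-88 + 16*13)*392 = (-88 + 208)*392 = 120*392 = 47040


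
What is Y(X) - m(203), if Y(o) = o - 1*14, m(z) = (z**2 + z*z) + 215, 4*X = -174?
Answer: -165381/2 ≈ -82691.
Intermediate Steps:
X = -87/2 (X = (1/4)*(-174) = -87/2 ≈ -43.500)
m(z) = 215 + 2*z**2 (m(z) = (z**2 + z**2) + 215 = 2*z**2 + 215 = 215 + 2*z**2)
Y(o) = -14 + o (Y(o) = o - 14 = -14 + o)
Y(X) - m(203) = (-14 - 87/2) - (215 + 2*203**2) = -115/2 - (215 + 2*41209) = -115/2 - (215 + 82418) = -115/2 - 1*82633 = -115/2 - 82633 = -165381/2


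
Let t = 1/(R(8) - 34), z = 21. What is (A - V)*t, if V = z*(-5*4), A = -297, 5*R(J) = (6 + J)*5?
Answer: -123/20 ≈ -6.1500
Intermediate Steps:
R(J) = 6 + J (R(J) = ((6 + J)*5)/5 = (30 + 5*J)/5 = 6 + J)
V = -420 (V = 21*(-5*4) = 21*(-20) = -420)
t = -1/20 (t = 1/((6 + 8) - 34) = 1/(14 - 34) = 1/(-20) = -1/20 ≈ -0.050000)
(A - V)*t = (-297 - 1*(-420))*(-1/20) = (-297 + 420)*(-1/20) = 123*(-1/20) = -123/20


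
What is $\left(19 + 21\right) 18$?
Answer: $720$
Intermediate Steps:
$\left(19 + 21\right) 18 = 40 \cdot 18 = 720$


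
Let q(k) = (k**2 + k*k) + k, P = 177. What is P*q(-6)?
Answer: 11682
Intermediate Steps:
q(k) = k + 2*k**2 (q(k) = (k**2 + k**2) + k = 2*k**2 + k = k + 2*k**2)
P*q(-6) = 177*(-6*(1 + 2*(-6))) = 177*(-6*(1 - 12)) = 177*(-6*(-11)) = 177*66 = 11682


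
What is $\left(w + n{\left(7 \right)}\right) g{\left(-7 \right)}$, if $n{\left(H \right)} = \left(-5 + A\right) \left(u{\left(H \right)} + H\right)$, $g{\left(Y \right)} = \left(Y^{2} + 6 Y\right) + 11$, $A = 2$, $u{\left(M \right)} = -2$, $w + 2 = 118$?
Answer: $1818$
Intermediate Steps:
$w = 116$ ($w = -2 + 118 = 116$)
$g{\left(Y \right)} = 11 + Y^{2} + 6 Y$
$n{\left(H \right)} = 6 - 3 H$ ($n{\left(H \right)} = \left(-5 + 2\right) \left(-2 + H\right) = - 3 \left(-2 + H\right) = 6 - 3 H$)
$\left(w + n{\left(7 \right)}\right) g{\left(-7 \right)} = \left(116 + \left(6 - 21\right)\right) \left(11 + \left(-7\right)^{2} + 6 \left(-7\right)\right) = \left(116 + \left(6 - 21\right)\right) \left(11 + 49 - 42\right) = \left(116 - 15\right) 18 = 101 \cdot 18 = 1818$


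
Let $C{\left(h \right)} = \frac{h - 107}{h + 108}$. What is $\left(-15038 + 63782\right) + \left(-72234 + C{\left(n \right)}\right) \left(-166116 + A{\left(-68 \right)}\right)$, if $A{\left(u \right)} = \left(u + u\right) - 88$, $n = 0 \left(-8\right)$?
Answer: $\frac{324421661803}{27} \approx 1.2016 \cdot 10^{10}$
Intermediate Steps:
$n = 0$
$A{\left(u \right)} = -88 + 2 u$ ($A{\left(u \right)} = 2 u - 88 = -88 + 2 u$)
$C{\left(h \right)} = \frac{-107 + h}{108 + h}$
$\left(-15038 + 63782\right) + \left(-72234 + C{\left(n \right)}\right) \left(-166116 + A{\left(-68 \right)}\right) = \left(-15038 + 63782\right) + \left(-72234 + \frac{-107 + 0}{108 + 0}\right) \left(-166116 + \left(-88 + 2 \left(-68\right)\right)\right) = 48744 + \left(-72234 + \frac{1}{108} \left(-107\right)\right) \left(-166116 - 224\right) = 48744 + \left(-72234 - \frac{107}{108}\right) \left(-166340\right) = 48744 - - \frac{324420345715}{27} = 48744 + \frac{324420345715}{27} = \frac{324421661803}{27}$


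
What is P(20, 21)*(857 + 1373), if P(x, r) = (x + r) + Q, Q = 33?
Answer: 165020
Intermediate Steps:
P(x, r) = 33 + r + x (P(x, r) = (x + r) + 33 = (r + x) + 33 = 33 + r + x)
P(20, 21)*(857 + 1373) = (33 + 21 + 20)*(857 + 1373) = 74*2230 = 165020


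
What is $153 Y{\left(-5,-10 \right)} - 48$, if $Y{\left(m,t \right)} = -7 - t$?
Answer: $411$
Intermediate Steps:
$153 Y{\left(-5,-10 \right)} - 48 = 153 \left(-7 - -10\right) - 48 = 153 \left(-7 + 10\right) - 48 = 153 \cdot 3 - 48 = 459 - 48 = 411$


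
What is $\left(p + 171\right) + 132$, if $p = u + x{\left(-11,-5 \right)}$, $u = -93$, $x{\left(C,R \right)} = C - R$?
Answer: $204$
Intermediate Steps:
$p = -99$ ($p = -93 - 6 = -99$)
$\left(p + 171\right) + 132 = \left(-99 + 171\right) + 132 = 72 + 132 = 204$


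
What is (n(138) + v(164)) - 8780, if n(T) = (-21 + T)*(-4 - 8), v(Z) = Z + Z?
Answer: -9856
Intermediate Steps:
v(Z) = 2*Z
n(T) = 252 - 12*T (n(T) = (-21 + T)*(-12) = 252 - 12*T)
(n(138) + v(164)) - 8780 = ((252 - 12*138) + 2*164) - 8780 = ((252 - 1656) + 328) - 8780 = (-1404 + 328) - 8780 = -1076 - 8780 = -9856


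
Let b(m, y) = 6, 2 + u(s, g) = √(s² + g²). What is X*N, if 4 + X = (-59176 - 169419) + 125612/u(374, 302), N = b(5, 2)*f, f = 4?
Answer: -316940947800/57769 + 1507344*√57770/57769 ≈ -5.4801e+6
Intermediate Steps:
u(s, g) = -2 + √(g² + s²) (u(s, g) = -2 + √(s² + g²) = -2 + √(g² + s²))
N = 24 (N = 6*4 = 24)
X = -228599 + 125612/(-2 + 2*√57770) (X = -4 + ((-59176 - 169419) + 125612/(-2 + √(302² + 374²))) = -4 + (-228595 + 125612/(-2 + √(91204 + 139876))) = -4 + (-228595 + 125612/(-2 + √231080)) = -4 + (-228595 + 125612/(-2 + 2*√57770)) = -228599 + 125612/(-2 + 2*√57770) ≈ -2.2834e+5)
X*N = (-13205872825/57769 + 62806*√57770/57769)*24 = -316940947800/57769 + 1507344*√57770/57769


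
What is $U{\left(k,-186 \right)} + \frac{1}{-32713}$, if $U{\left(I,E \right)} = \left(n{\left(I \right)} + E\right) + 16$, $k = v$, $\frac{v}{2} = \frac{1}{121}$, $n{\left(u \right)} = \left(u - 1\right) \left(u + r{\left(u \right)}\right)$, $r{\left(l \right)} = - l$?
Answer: $- \frac{5561211}{32713} \approx -170.0$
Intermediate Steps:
$n{\left(u \right)} = 0$ ($n{\left(u \right)} = \left(u - 1\right) \left(u - u\right) = \left(-1 + u\right) 0 = 0$)
$v = \frac{2}{121} \approx 0.016529$
$k = \frac{2}{121} \approx 0.016529$
$U{\left(I,E \right)} = 16 + E$ ($U{\left(I,E \right)} = \left(0 + E\right) + 16 = E + 16 = 16 + E$)
$U{\left(k,-186 \right)} + \frac{1}{-32713} = \left(16 - 186\right) + \frac{1}{-32713} = -170 - \frac{1}{32713} = - \frac{5561211}{32713}$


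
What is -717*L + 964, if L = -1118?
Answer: 802570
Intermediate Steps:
-717*L + 964 = -717*(-1118) + 964 = 801606 + 964 = 802570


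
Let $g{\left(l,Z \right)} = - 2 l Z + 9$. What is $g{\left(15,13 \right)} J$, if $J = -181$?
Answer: $68961$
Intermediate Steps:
$g{\left(l,Z \right)} = 9 - 2 Z l$ ($g{\left(l,Z \right)} = - 2 Z l + 9 = 9 - 2 Z l$)
$g{\left(15,13 \right)} J = \left(9 - 26 \cdot 15\right) \left(-181\right) = \left(9 - 390\right) \left(-181\right) = \left(-381\right) \left(-181\right) = 68961$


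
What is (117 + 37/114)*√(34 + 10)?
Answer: 13375*√11/57 ≈ 778.24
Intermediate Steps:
(117 + 37/114)*√(34 + 10) = (117 + 37*(1/114))*√44 = (117 + 37/114)*(2*√11) = 13375*(2*√11)/114 = 13375*√11/57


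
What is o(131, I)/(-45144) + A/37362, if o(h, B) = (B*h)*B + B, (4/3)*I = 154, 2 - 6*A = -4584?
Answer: -439478945/11358048 ≈ -38.693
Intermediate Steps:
A = 2293/3 (A = 1/3 - 1/6*(-4584) = 1/3 + 764 = 2293/3 ≈ 764.33)
I = 231/2 (I = (3/4)*154 = 231/2 ≈ 115.50)
o(h, B) = B + h*B**2 (o(h, B) = h*B**2 + B = B + h*B**2)
o(131, I)/(-45144) + A/37362 = (231*(1 + (231/2)*131)/2)/(-45144) + (2293/3)/37362 = (231*(1 + 30261/2)/2)*(-1/45144) + (2293/3)*(1/37362) = ((231/2)*(30263/2))*(-1/45144) + 2293/112086 = (6990753/4)*(-1/45144) + 2293/112086 = -211841/5472 + 2293/112086 = -439478945/11358048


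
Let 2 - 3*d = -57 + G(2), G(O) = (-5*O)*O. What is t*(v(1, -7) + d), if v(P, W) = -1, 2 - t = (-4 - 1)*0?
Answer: 152/3 ≈ 50.667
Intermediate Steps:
G(O) = -5*O²
t = 2 (t = 2 - (-4 - 1)*0 = 2 - (-5)*0 = 2 - 1*0 = 2 + 0 = 2)
d = 79/3 (d = ⅔ - (-57 - 5*2²)/3 = ⅔ - (-57 - 5*4)/3 = ⅔ - (-57 - 20)/3 = ⅔ - ⅓*(-77) = ⅔ + 77/3 = 79/3 ≈ 26.333)
t*(v(1, -7) + d) = 2*(-1 + 79/3) = 2*(76/3) = 152/3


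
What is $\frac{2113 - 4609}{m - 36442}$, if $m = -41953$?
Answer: $\frac{2496}{78395} \approx 0.031839$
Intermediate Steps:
$\frac{2113 - 4609}{m - 36442} = \frac{2113 - 4609}{-41953 - 36442} = - \frac{2496}{-78395} = \left(-2496\right) \left(- \frac{1}{78395}\right) = \frac{2496}{78395}$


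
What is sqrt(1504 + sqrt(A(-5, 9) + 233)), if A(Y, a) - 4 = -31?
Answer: sqrt(1504 + sqrt(206)) ≈ 38.966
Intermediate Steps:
A(Y, a) = -27 (A(Y, a) = 4 - 31 = -27)
sqrt(1504 + sqrt(A(-5, 9) + 233)) = sqrt(1504 + sqrt(-27 + 233)) = sqrt(1504 + sqrt(206))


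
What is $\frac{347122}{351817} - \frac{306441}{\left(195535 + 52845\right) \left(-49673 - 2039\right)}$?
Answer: $\frac{4458621423113617}{4518817255659520} \approx 0.98668$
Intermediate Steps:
$\frac{347122}{351817} - \frac{306441}{\left(195535 + 52845\right) \left(-49673 - 2039\right)} = 347122 \cdot \frac{1}{351817} - \frac{306441}{248380 \left(-51712\right)} = \frac{347122}{351817} - \frac{306441}{-12844226560} = \frac{347122}{351817} - - \frac{306441}{12844226560} = \frac{347122}{351817} + \frac{306441}{12844226560} = \frac{4458621423113617}{4518817255659520}$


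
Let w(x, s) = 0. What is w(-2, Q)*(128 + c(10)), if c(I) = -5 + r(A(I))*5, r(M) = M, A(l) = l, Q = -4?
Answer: 0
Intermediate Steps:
c(I) = -5 + 5*I (c(I) = -5 + I*5 = -5 + 5*I)
w(-2, Q)*(128 + c(10)) = 0*(128 + (-5 + 5*10)) = 0*(128 + (-5 + 50)) = 0*(128 + 45) = 0*173 = 0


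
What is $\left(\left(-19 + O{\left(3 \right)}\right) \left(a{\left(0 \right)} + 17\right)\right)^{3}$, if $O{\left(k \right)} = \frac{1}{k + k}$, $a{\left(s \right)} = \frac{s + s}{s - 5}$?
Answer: $- \frac{7088952961}{216} \approx -3.2819 \cdot 10^{7}$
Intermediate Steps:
$a{\left(s \right)} = \frac{2 s}{-5 + s}$
$O{\left(k \right)} = \frac{1}{2 k}$
$\left(\left(-19 + O{\left(3 \right)}\right) \left(a{\left(0 \right)} + 17\right)\right)^{3} = \left(\left(-19 + \frac{1}{2 \cdot 3}\right) \left(2 \cdot 0 \frac{1}{-5 + 0} + 17\right)\right)^{3} = \left(\left(-19 + \frac{1}{2} \cdot \frac{1}{3}\right) \left(2 \cdot 0 \frac{1}{-5} + 17\right)\right)^{3} = \left(\left(-19 + \frac{1}{6}\right) \left(2 \cdot 0 \left(- \frac{1}{5}\right) + 17\right)\right)^{3} = \left(- \frac{113 \left(0 + 17\right)}{6}\right)^{3} = \left(\left(- \frac{113}{6}\right) 17\right)^{3} = \left(- \frac{1921}{6}\right)^{3} = - \frac{7088952961}{216}$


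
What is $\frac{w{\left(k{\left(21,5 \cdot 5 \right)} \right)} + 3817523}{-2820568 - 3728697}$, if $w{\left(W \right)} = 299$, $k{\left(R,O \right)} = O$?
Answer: $- \frac{3817822}{6549265} \approx -0.58294$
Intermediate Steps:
$\frac{w{\left(k{\left(21,5 \cdot 5 \right)} \right)} + 3817523}{-2820568 - 3728697} = \frac{299 + 3817523}{-2820568 - 3728697} = \frac{3817822}{-6549265} = 3817822 \left(- \frac{1}{6549265}\right) = - \frac{3817822}{6549265}$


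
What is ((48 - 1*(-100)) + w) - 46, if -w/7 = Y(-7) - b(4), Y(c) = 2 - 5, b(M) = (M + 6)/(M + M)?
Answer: 527/4 ≈ 131.75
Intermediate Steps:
b(M) = (6 + M)/(2*M) (b(M) = (6 + M)/((2*M)) = (6 + M)*(1/(2*M)) = (6 + M)/(2*M))
Y(c) = -3
w = 119/4 (w = -7*(-3 - (6 + 4)/(2*4)) = -7*(-3 - 10/(2*4)) = -7*(-3 - 1*5/4) = -7*(-3 - 5/4) = -7*(-17/4) = 119/4 ≈ 29.750)
((48 - 1*(-100)) + w) - 46 = ((48 - 1*(-100)) + 119/4) - 46 = ((48 + 100) + 119/4) - 46 = (148 + 119/4) - 46 = 711/4 - 46 = 527/4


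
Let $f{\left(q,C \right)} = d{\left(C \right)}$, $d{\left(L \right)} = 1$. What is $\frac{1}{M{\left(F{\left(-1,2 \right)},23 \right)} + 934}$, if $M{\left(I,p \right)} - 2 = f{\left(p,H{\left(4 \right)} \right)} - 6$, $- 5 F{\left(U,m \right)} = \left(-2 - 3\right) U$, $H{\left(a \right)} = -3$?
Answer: $\frac{1}{931} \approx 0.0010741$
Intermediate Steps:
$F{\left(U,m \right)} = U$ ($F{\left(U,m \right)} = - \frac{\left(-2 - 3\right) U}{5} = - \frac{\left(-5\right) U}{5} = U$)
$f{\left(q,C \right)} = 1$
$M{\left(I,p \right)} = -3$ ($M{\left(I,p \right)} = 2 + \left(1 - 6\right) = 2 - 5 = -3$)
$\frac{1}{M{\left(F{\left(-1,2 \right)},23 \right)} + 934} = \frac{1}{-3 + 934} = \frac{1}{931}$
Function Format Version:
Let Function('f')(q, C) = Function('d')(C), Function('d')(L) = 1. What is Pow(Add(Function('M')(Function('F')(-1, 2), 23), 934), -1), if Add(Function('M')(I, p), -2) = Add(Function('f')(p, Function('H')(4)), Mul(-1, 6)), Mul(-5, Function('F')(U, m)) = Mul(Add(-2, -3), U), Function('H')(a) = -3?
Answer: Rational(1, 931) ≈ 0.0010741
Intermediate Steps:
Function('F')(U, m) = U (Function('F')(U, m) = Mul(Rational(-1, 5), Mul(Add(-2, -3), U)) = Mul(Rational(-1, 5), Mul(-5, U)) = U)
Function('f')(q, C) = 1
Function('M')(I, p) = -3 (Function('M')(I, p) = Add(2, Add(1, Mul(-1, 6))) = Add(2, Add(1, -6)) = Add(2, -5) = -3)
Pow(Add(Function('M')(Function('F')(-1, 2), 23), 934), -1) = Pow(Add(-3, 934), -1) = Pow(931, -1) = Rational(1, 931)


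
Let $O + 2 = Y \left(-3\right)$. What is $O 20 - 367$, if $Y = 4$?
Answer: $-647$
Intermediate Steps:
$O = -14$ ($O = -2 + 4 \left(-3\right) = -2 - 12 = -14$)
$O 20 - 367 = \left(-14\right) 20 - 367 = -280 - 367 = -647$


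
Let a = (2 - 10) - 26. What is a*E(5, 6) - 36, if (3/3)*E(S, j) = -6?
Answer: 168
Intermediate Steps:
E(S, j) = -6
a = -34 (a = -8 - 26 = -34)
a*E(5, 6) - 36 = -34*(-6) - 36 = 204 - 36 = 168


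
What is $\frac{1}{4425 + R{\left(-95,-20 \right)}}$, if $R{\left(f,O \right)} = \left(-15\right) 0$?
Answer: $\frac{1}{4425} \approx 0.00022599$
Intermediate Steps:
$R{\left(f,O \right)} = 0$
$\frac{1}{4425 + R{\left(-95,-20 \right)}} = \frac{1}{4425 + 0} = \frac{1}{4425}$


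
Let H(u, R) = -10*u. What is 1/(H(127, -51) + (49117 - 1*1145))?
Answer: 1/46702 ≈ 2.1412e-5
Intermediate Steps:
1/(H(127, -51) + (49117 - 1*1145)) = 1/(-10*127 + (49117 - 1*1145)) = 1/(-1270 + (49117 - 1145)) = 1/(-1270 + 47972) = 1/46702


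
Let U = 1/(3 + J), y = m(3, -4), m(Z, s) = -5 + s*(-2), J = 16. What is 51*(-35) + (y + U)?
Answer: -33857/19 ≈ -1781.9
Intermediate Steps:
m(Z, s) = -5 - 2*s
y = 3 (y = -5 - 2*(-4) = -5 + 8 = 3)
U = 1/19 (U = 1/(3 + 16) = 1/19 ≈ 0.052632)
51*(-35) + (y + U) = 51*(-35) + (3 + 1/19) = -1785 + 58/19 = -33857/19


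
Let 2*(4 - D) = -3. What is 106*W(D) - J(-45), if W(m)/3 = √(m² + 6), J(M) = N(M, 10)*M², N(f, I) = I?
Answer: -20250 + 159*√145 ≈ -18335.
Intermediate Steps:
D = 11/2 (D = 4 - ½*(-3) = 4 + 3/2 = 11/2 ≈ 5.5000)
J(M) = 10*M²
W(m) = 3*√(6 + m²) (W(m) = 3*√(m² + 6) = 3*√(6 + m²))
106*W(D) - J(-45) = 106*(3*√(6 + (11/2)²)) - 10*(-45)² = 106*(3*√(6 + 121/4)) - 10*2025 = 106*(3*√(145/4)) - 1*20250 = 106*(3*(√145/2)) - 20250 = 106*(3*√145/2) - 20250 = 159*√145 - 20250 = -20250 + 159*√145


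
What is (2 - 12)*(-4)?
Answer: 40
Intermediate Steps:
(2 - 12)*(-4) = -10*(-4) = 40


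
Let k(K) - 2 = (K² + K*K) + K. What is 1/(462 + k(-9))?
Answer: 1/617 ≈ 0.0016207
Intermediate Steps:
k(K) = 2 + K + 2*K² (k(K) = 2 + ((K² + K*K) + K) = 2 + ((K² + K²) + K) = 2 + (2*K² + K) = 2 + (K + 2*K²) = 2 + K + 2*K²)
1/(462 + k(-9)) = 1/(462 + (2 - 9 + 2*(-9)²)) = 1/(462 + (2 - 9 + 2*81)) = 1/(462 + (2 - 9 + 162)) = 1/(462 + 155) = 1/617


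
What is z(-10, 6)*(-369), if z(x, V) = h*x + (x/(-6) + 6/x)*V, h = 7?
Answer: 117342/5 ≈ 23468.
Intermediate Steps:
z(x, V) = 7*x + V*(6/x - x/6) (z(x, V) = 7*x + (x/(-6) + 6/x)*V = 7*x + (x*(-⅙) + 6/x)*V = 7*x + (-x/6 + 6/x)*V = 7*x + (6/x - x/6)*V = 7*x + V*(6/x - x/6))
z(-10, 6)*(-369) = ((⅙)*(36*6 + (-10)²*(42 - 1*6))/(-10))*(-369) = ((⅙)*(-⅒)*(216 + 100*(42 - 6)))*(-369) = ((⅙)*(-⅒)*(216 + 100*36))*(-369) = ((⅙)*(-⅒)*(216 + 3600))*(-369) = ((⅙)*(-⅒)*3816)*(-369) = -318/5*(-369) = 117342/5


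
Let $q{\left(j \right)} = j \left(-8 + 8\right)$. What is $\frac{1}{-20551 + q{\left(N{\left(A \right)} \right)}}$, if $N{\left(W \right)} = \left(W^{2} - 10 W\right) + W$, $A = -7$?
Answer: $- \frac{1}{20551} \approx -4.8659 \cdot 10^{-5}$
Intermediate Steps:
$N{\left(W \right)} = W^{2} - 9 W$
$q{\left(j \right)} = 0$ ($q{\left(j \right)} = j 0 = 0$)
$\frac{1}{-20551 + q{\left(N{\left(A \right)} \right)}} = \frac{1}{-20551 + 0} = \frac{1}{-20551} = - \frac{1}{20551}$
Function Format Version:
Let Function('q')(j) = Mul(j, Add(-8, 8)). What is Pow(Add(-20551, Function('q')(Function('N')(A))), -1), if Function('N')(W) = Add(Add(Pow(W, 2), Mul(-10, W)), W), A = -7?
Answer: Rational(-1, 20551) ≈ -4.8659e-5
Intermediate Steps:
Function('N')(W) = Add(Pow(W, 2), Mul(-9, W))
Function('q')(j) = 0 (Function('q')(j) = Mul(j, 0) = 0)
Pow(Add(-20551, Function('q')(Function('N')(A))), -1) = Pow(Add(-20551, 0), -1) = Pow(-20551, -1) = Rational(-1, 20551)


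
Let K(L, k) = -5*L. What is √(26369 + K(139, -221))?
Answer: √25674 ≈ 160.23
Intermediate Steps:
√(26369 + K(139, -221)) = √(26369 - 5*139) = √(26369 - 695) = √25674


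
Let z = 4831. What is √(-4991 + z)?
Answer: 4*I*√10 ≈ 12.649*I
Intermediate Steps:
√(-4991 + z) = √(-4991 + 4831) = √(-160) = 4*I*√10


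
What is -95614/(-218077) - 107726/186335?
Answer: -5676328212/40635377795 ≈ -0.13969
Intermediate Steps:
-95614/(-218077) - 107726/186335 = -95614*(-1/218077) - 107726*1/186335 = 95614/218077 - 107726/186335 = -5676328212/40635377795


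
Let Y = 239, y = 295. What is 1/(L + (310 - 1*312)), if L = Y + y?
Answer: 1/532 ≈ 0.0018797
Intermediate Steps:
L = 534 (L = 239 + 295 = 534)
1/(L + (310 - 1*312)) = 1/(534 + (310 - 1*312)) = 1/(534 + (310 - 312)) = 1/(534 - 2) = 1/532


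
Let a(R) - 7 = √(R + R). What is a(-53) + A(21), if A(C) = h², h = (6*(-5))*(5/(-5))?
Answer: 907 + I*√106 ≈ 907.0 + 10.296*I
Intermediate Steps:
h = 30 (h = -150*(-1)/5 = -30*(-1) = 30)
A(C) = 900 (A(C) = 30² = 900)
a(R) = 7 + √2*√R (a(R) = 7 + √(R + R) = 7 + √(2*R) = 7 + √2*√R)
a(-53) + A(21) = (7 + √2*√(-53)) + 900 = (7 + √2*(I*√53)) + 900 = (7 + I*√106) + 900 = 907 + I*√106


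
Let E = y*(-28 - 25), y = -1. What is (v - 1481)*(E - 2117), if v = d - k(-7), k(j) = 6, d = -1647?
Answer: 6468576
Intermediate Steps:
E = 53 (E = -(-28 - 25) = -1*(-53) = 53)
v = -1653 (v = -1647 - 1*6 = -1647 - 6 = -1653)
(v - 1481)*(E - 2117) = (-1653 - 1481)*(53 - 2117) = -3134*(-2064) = 6468576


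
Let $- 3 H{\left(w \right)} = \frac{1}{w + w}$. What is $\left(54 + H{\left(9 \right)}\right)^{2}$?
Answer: $\frac{8497225}{2916} \approx 2914.0$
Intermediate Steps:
$H{\left(w \right)} = - \frac{1}{6 w}$ ($H{\left(w \right)} = - \frac{1}{3 \left(w + w\right)} = - \frac{1}{3 \cdot 2 w} = - \frac{\frac{1}{2} \frac{1}{w}}{3} = - \frac{1}{6 w}$)
$\left(54 + H{\left(9 \right)}\right)^{2} = \left(54 - \frac{1}{6 \cdot 9}\right)^{2} = \left(54 - \frac{1}{54}\right)^{2} = \left(\frac{2915}{54}\right)^{2} = \frac{8497225}{2916}$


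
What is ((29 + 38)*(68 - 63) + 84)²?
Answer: 175561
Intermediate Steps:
((29 + 38)*(68 - 63) + 84)² = (67*5 + 84)² = (335 + 84)² = 419² = 175561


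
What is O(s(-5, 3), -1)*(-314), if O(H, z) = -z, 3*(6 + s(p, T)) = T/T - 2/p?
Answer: -314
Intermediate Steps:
s(p, T) = -17/3 - 2/(3*p) (s(p, T) = -6 + (T/T - 2/p)/3 = -6 + (1 - 2/p)/3 = -6 + (⅓ - 2/(3*p)) = -17/3 - 2/(3*p))
O(s(-5, 3), -1)*(-314) = -1*(-1)*(-314) = 1*(-314) = -314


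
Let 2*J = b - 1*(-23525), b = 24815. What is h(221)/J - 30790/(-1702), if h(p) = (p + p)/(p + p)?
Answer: 372098001/20568670 ≈ 18.091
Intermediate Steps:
h(p) = 1 (h(p) = (2*p)/((2*p)) = (2*p)*(1/(2*p)) = 1)
J = 24170 (J = (24815 - 1*(-23525))/2 = (24815 + 23525)/2 = (½)*48340 = 24170)
h(221)/J - 30790/(-1702) = 1/24170 - 30790/(-1702) = 1*(1/24170) - 30790*(-1/1702) = 1/24170 + 15395/851 = 372098001/20568670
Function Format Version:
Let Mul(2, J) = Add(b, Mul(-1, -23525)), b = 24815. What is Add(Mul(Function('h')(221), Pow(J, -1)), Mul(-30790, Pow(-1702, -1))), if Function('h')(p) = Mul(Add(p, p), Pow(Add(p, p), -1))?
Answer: Rational(372098001, 20568670) ≈ 18.091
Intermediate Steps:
Function('h')(p) = 1 (Function('h')(p) = Mul(Mul(2, p), Pow(Mul(2, p), -1)) = Mul(Mul(2, p), Mul(Rational(1, 2), Pow(p, -1))) = 1)
J = 24170 (J = Mul(Rational(1, 2), Add(24815, Mul(-1, -23525))) = Mul(Rational(1, 2), Add(24815, 23525)) = Mul(Rational(1, 2), 48340) = 24170)
Add(Mul(Function('h')(221), Pow(J, -1)), Mul(-30790, Pow(-1702, -1))) = Add(Mul(1, Pow(24170, -1)), Mul(-30790, Pow(-1702, -1))) = Add(Mul(1, Rational(1, 24170)), Mul(-30790, Rational(-1, 1702))) = Add(Rational(1, 24170), Rational(15395, 851)) = Rational(372098001, 20568670)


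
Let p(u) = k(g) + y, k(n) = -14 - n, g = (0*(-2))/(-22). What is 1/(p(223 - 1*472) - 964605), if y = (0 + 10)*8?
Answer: -1/964539 ≈ -1.0368e-6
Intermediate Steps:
g = 0 (g = 0*(-1/22) = 0)
y = 80 (y = 10*8 = 80)
p(u) = 66 (p(u) = (-14 - 1*0) + 80 = (-14 + 0) + 80 = -14 + 80 = 66)
1/(p(223 - 1*472) - 964605) = 1/(66 - 964605) = 1/(-964539) = -1/964539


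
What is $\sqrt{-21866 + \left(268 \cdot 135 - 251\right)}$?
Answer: $7 \sqrt{287} \approx 118.59$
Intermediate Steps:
$\sqrt{-21866 + \left(268 \cdot 135 - 251\right)} = \sqrt{-21866 + \left(36180 - 251\right)} = \sqrt{-21866 + 35929} = \sqrt{14063} = 7 \sqrt{287}$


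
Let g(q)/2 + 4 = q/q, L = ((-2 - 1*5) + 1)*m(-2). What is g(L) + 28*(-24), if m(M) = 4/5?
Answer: -678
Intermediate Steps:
m(M) = ⅘ (m(M) = 4*(⅕) = ⅘)
L = -24/5 (L = ((-2 - 1*5) + 1)*(⅘) = ((-2 - 5) + 1)*(⅘) = (-7 + 1)*(⅘) = -6*⅘ = -24/5 ≈ -4.8000)
g(q) = -6 (g(q) = -8 + 2*(q/q) = -8 + 2*1 = -8 + 2 = -6)
g(L) + 28*(-24) = -6 + 28*(-24) = -6 - 672 = -678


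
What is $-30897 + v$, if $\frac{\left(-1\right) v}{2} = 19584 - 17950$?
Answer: $-34165$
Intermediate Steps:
$v = -3268$ ($v = - 2 \left(19584 - 17950\right) = \left(-2\right) 1634 = -3268$)
$-30897 + v = -30897 - 3268 = -34165$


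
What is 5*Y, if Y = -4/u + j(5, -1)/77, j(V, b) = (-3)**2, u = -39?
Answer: 3295/3003 ≈ 1.0972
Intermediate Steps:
j(V, b) = 9
Y = 659/3003 (Y = -4/(-39) + 9/77 = -4*(-1/39) + 9*(1/77) = 4/39 + 9/77 = 659/3003 ≈ 0.21945)
5*Y = 5*(659/3003) = 3295/3003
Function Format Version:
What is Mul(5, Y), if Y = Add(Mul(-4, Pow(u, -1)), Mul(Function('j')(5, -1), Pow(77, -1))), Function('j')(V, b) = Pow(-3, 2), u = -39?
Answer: Rational(3295, 3003) ≈ 1.0972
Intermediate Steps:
Function('j')(V, b) = 9
Y = Rational(659, 3003) (Y = Add(Mul(-4, Pow(-39, -1)), Mul(9, Pow(77, -1))) = Add(Mul(-4, Rational(-1, 39)), Mul(9, Rational(1, 77))) = Add(Rational(4, 39), Rational(9, 77)) = Rational(659, 3003) ≈ 0.21945)
Mul(5, Y) = Mul(5, Rational(659, 3003)) = Rational(3295, 3003)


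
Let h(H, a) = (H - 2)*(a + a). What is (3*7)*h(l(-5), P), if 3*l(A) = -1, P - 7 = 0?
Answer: -686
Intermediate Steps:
P = 7 (P = 7 + 0 = 7)
l(A) = -⅓ (l(A) = (⅓)*(-1) = -⅓)
h(H, a) = 2*a*(-2 + H) (h(H, a) = (-2 + H)*(2*a) = 2*a*(-2 + H))
(3*7)*h(l(-5), P) = (3*7)*(2*7*(-2 - ⅓)) = 21*(2*7*(-7/3)) = 21*(-98/3) = -686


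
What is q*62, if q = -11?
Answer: -682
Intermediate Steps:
q*62 = -11*62 = -682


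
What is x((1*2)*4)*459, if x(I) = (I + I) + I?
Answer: 11016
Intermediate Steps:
x(I) = 3*I (x(I) = 2*I + I = 3*I)
x((1*2)*4)*459 = (3*((1*2)*4))*459 = (3*(2*4))*459 = (3*8)*459 = 24*459 = 11016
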